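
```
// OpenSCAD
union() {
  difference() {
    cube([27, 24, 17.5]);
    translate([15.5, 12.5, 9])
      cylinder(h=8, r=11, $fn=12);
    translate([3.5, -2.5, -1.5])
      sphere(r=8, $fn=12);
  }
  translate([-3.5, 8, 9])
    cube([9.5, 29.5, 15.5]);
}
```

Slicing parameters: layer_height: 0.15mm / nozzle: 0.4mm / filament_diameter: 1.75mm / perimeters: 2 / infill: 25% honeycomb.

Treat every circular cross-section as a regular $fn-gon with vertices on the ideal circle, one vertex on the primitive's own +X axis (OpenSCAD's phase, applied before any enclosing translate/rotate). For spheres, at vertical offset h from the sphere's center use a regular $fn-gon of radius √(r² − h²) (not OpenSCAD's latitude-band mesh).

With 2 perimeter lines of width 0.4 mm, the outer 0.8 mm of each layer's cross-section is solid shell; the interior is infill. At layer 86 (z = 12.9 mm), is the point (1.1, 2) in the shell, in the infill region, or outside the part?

infill

At z = 12.9 mm: the cube is present — its section is the full 27×24 rectangle; the r=11 cylinder at (15.5, 12.5) gives a regular 12-gon of circumradius 11 (constant along its height); the sphere at (3.5, -2.5) is not intersected at this z (|z−center|=14.400 > r=8); Subtracting the remaining from the first: starting from the 27×24 cube, the r=11 cylinder at (15.5, 12.5) lies wholly inside it (removes its full 363.00 mm² and its 68.33 mm outline becomes a hole wall) — 1 connected region with 1 hole; the 9.5×29.5 cube at (-3.5, 8) contributes its full rectangle; Combining (union): the regions partially overlap (shared area 87.77 mm²), so overlapping operands fuse into one piece — 1 connected region with 1 hole. Overall, the cross-section is one region with 1 hole. The nearest boundary edge runs (0.00, 0.00)→(0.00, 8.00); distance from the point to it = 1.10 mm. The point is inside the cross-section and 1.10 mm from the nearest boundary — more than the 0.8 mm shell width (2 × 0.4), so it's in the infill interior.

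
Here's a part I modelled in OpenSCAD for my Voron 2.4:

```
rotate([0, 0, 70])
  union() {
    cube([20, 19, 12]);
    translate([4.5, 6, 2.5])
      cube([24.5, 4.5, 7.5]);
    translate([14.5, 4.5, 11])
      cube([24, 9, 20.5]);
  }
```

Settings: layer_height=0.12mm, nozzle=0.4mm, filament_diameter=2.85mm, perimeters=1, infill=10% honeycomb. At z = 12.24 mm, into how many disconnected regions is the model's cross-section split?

At z = 12.24 mm: the cube is absent (z outside [0, 12]); the cube at (4.5, 6) is absent (z outside [2.5, 10]); the cube at (14.5, 4.5) is present — its section is the full 24×9 rectangle; Merging all regions: only the 24×9 cube at (14.5, 4.5) is present, so the union is just that shape — 1 connected region; (whole slice rotated 70° about Z — lengths, areas and connectivity unchanged). The result has 1 disconnected region.

1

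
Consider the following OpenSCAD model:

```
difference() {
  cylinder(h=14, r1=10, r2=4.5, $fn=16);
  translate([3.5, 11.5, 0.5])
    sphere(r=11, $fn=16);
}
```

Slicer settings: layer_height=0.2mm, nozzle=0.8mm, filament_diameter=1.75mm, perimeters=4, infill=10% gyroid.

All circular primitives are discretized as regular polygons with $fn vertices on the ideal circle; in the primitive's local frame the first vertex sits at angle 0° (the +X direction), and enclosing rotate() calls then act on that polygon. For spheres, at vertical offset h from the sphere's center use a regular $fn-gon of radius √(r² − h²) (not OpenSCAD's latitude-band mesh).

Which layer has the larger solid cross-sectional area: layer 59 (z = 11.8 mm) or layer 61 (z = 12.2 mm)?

layer 59 (z = 11.8 mm)

Layer 59 (z = 11.8): the cone contributes a regular 16-gon of circumradius 5.364 (interpolated between r1=10 and r2=4.5 at t=0.843) (area = (16/2)·5.364²·sin(360°/16) = 88.10 mm²); the sphere at (3.5, 11.5) is absent (|z−center|=11.300 > r=11); After the difference (first − rest): none of the subtracted shapes is present at this height, so the cone is unchanged — area = 88.10 mm². So its area = 88.10 mm². Layer 61 (z = 12.2): the cone (r1=10→r2=4.5) has section circumradius 5.207 here — a regular 16-gon (area = (16/2)·5.207²·sin(360°/16) = 83.01 mm²); the sphere at (3.5, 11.5) does not reach this height (|z−center|=11.700 > r=11); Subtracting the remaining from the first: none of the subtracted shapes is present at this height, so the cone is unchanged — area = 83.01 mm². So its area = 83.01 mm². Layer 59 is larger (88.10 vs 83.01 mm²).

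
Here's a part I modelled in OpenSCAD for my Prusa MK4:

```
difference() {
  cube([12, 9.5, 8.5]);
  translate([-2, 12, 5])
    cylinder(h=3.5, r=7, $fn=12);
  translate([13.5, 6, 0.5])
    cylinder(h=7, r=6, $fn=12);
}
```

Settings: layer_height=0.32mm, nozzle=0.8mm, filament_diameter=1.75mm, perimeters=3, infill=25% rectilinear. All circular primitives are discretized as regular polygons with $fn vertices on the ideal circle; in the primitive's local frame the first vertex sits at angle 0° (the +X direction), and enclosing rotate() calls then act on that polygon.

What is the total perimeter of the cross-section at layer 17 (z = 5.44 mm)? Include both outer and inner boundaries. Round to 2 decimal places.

At z = 5.44 mm: the cube is present — its section is the full 12×9.5 rectangle (perimeter 43.00 mm); the r=7 cylinder at (-2, 12) gives a regular 12-gon of circumradius 7 (constant along its height) (perimeter = 2·12·7.000·sin(180°/12) = 43.48 mm); the cylinder at (13.5, 6): section is a regular 12-gon, circumradius r=6 (perimeter = 2·12·6.000·sin(180°/12) = 37.27 mm); Taking the first minus the rest: starting from the 12×9.5 cube, the r=7 cylinder at (-2, 12) partially overlaps it — only the 11.62 mm² overlap (of its 147.00 mm²) is removed, clipping the outline; the r=6 cylinder at (13.5, 6) partially overlaps it — only the 32.32 mm² overlap (of its 108.00 mm²) is removed, clipping the outline — boundary = 40.20 mm. Overall, the cross-section is a single solid region. Total boundary length (outer) = 40.20 mm.

40.20 mm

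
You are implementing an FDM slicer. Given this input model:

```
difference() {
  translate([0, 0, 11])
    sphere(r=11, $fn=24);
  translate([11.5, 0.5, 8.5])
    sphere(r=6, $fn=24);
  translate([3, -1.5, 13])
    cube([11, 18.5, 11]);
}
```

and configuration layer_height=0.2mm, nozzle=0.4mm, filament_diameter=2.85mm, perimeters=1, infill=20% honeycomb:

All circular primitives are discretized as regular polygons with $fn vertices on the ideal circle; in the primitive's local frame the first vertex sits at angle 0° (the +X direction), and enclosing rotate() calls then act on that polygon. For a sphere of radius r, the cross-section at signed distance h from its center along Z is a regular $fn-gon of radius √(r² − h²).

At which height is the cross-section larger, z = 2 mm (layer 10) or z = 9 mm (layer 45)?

Layer 10 (z = 2): the r=11 sphere slices to a regular 24-gon of circumradius 6.325 (√(r²−h²) with h=9 from center) (area = (24/2)·6.325²·sin(360°/24) = 124.23 mm²); the sphere at (11.5, 0.5) is absent (|z−center|=6.500 > r=6); the cube at (3, -1.5) is absent (z outside [13, 24]); After the difference (first − rest): none of the subtracted shapes is present at this height, so the r=11 sphere is unchanged — area = 124.23 mm². So its area = 124.23 mm². Layer 45 (z = 9): the r=11 sphere slices to a regular 24-gon of circumradius 10.817 (√(r²−h²) with h=2 from center) (area = (24/2)·10.817²·sin(360°/24) = 363.38 mm²); the sphere at (11.5, 0.5): section is a regular 24-gon, circumradius = √(r²−h²) = √(6²−0.5²) = 5.979 (area = (24/2)·5.979²·sin(360°/24) = 111.03 mm²); the cube at (3, -1.5) is absent (z outside [13, 24]); Taking the first minus the rest: starting from the r=11 sphere (363.38 mm²), the r=6 sphere at (11.5, 0.5) partially overlaps it — only the 40.47 mm² overlap (of its 111.03 mm²) is removed, clipping the outline — area = 322.91 mm². So its area = 322.91 mm². Layer 45 is larger (322.91 vs 124.23 mm²).

layer 45 (z = 9 mm)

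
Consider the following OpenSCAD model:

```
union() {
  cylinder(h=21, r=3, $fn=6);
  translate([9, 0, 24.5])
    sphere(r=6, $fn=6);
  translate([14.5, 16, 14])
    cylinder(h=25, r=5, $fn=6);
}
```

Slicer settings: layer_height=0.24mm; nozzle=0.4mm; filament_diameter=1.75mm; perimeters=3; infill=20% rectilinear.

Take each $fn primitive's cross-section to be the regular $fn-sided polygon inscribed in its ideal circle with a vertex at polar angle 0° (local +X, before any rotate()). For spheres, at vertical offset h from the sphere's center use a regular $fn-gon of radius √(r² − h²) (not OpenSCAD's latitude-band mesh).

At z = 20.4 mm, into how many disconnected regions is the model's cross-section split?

3

At z = 20.4 mm: the r=3 cylinder gives a regular 6-gon of circumradius 3 (constant along its height); the r=6 sphere at (9, 0) contributes a regular 6-gon of circumradius √(6²−4.1²) = 4.381; the r=5 cylinder at (14.5, 16) gives a regular 6-gon of circumradius 5 (constant along its height); Taking the union: the 3 present regions are separate (no shared area or edge), so areas and boundary lengths simply add and each stays a separate island — 3 connected regions. The result has 3 disconnected regions.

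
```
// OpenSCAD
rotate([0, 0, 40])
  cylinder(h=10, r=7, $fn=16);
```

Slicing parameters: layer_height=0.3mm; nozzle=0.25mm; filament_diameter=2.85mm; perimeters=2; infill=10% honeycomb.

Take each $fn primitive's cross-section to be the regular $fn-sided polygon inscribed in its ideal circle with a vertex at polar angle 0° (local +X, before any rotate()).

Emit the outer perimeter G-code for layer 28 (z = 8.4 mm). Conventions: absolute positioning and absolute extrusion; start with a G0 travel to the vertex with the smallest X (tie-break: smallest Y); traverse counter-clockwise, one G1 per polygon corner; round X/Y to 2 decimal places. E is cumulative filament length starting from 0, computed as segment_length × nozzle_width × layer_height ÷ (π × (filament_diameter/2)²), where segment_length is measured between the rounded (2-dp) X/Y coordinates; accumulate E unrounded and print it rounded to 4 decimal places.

At z = 8.4 mm: the r=7 cylinder contributes a regular 16-gon of circumradius 7; (whole slice rotated 40° about Z — lengths, areas and connectivity unchanged). The outline is a single polygon with 16 vertices. Extrusion per mm of travel: 0.25 × 0.3 / (π × 1.425²) = 0.011757. Accumulating E over each segment gives final E = 0.5137.

G0 X-6.97 Y0.61 Z8.40
G1 X-6.68 Y-2.10 E0.0320
G1 X-5.36 Y-4.50 E0.0642
G1 X-3.23 Y-6.21 E0.0964
G1 X-0.61 Y-6.97 E0.1284
G1 X2.10 Y-6.68 E0.1605
G1 X4.50 Y-5.36 E0.1927
G1 X6.21 Y-3.23 E0.2248
G1 X6.97 Y-0.61 E0.2569
G1 X6.68 Y2.10 E0.2889
G1 X5.36 Y4.50 E0.3211
G1 X3.23 Y6.21 E0.3532
G1 X0.61 Y6.97 E0.3853
G1 X-2.10 Y6.68 E0.4173
G1 X-4.50 Y5.36 E0.4495
G1 X-6.21 Y3.23 E0.4816
G1 X-6.97 Y0.61 E0.5137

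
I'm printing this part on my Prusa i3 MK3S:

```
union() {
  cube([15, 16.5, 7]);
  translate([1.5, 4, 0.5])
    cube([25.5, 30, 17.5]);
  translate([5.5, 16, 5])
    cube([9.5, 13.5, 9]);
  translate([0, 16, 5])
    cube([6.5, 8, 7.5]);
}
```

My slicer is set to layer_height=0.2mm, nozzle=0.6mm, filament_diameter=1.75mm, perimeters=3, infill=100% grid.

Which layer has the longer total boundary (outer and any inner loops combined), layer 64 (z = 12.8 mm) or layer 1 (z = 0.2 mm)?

Layer 64 (z = 12.8): the cube does not reach this height (z outside [0, 7]); the 25.5×30 cube at (1.5, 4) contributes its full rectangle (perimeter 111.00 mm); the 9.5×13.5 cube at (5.5, 16) contributes its full rectangle (perimeter 46.00 mm); the cube at (0, 16) is not intersected at this z (z outside [5, 12.5]); Merging all regions: the 9.5×13.5 cube at (5.5, 16) lies entirely inside the 25.5×30 cube at (1.5, 4), so the union is just the 25.5×30 cube at (1.5, 4) — boundary = 111.00 mm. So its perimeter = 111.00 mm. Layer 1 (z = 0.2): the cube is present — its section is the full 15×16.5 rectangle (perimeter 63.00 mm); the cube at (1.5, 4) is absent (z outside [0.5, 18]); the cube at (5.5, 16) is not intersected at this z (z outside [5, 14]); the cube at (0, 16) does not reach this height (z outside [5, 12.5]); Combining (union): only the 15×16.5 cube is present, so the union is just that shape — boundary = 63.00 mm. So its perimeter = 63.00 mm. Layer 64 is larger (111.00 vs 63.00 mm).

layer 64 (z = 12.8 mm)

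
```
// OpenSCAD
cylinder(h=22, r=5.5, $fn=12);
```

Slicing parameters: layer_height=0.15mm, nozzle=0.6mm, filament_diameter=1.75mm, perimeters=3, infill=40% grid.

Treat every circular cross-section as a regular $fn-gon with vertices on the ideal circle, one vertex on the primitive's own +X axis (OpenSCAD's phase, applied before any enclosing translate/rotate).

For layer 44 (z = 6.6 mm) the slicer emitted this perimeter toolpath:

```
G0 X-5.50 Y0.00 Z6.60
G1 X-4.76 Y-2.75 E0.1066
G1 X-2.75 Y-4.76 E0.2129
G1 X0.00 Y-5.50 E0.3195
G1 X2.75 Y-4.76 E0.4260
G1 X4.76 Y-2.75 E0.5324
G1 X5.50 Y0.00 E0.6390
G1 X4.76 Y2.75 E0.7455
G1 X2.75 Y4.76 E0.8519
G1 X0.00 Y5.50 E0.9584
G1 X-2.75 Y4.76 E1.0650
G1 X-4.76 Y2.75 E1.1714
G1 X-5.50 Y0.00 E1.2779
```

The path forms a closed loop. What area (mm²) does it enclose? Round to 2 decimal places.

90.69 mm²

Apply the shoelace formula to the sequence of (X, Y) vertices; enclosed area = 90.69 mm².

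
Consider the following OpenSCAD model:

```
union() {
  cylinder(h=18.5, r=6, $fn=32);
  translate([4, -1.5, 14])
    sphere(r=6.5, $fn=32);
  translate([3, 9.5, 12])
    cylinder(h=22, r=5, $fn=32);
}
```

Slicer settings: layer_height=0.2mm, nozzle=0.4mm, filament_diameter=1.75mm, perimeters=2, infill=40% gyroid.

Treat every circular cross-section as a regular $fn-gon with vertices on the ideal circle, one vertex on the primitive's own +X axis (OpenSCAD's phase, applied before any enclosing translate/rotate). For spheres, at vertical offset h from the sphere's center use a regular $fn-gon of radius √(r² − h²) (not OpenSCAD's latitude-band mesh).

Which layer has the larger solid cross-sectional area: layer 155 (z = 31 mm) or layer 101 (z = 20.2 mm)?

layer 101 (z = 20.2 mm)

Layer 155 (z = 31): the cylinder does not reach this height (z outside [0, 18.5]); the sphere at (4, -1.5) is not intersected at this z (|z−center|=17.000 > r=6.5); the cylinder at (3, 9.5): section is a regular 32-gon, circumradius r=5 (area = (32/2)·5.000²·sin(360°/32) = 78.04 mm²); Combining (union): only the r=5 cylinder at (3, 9.5) is present, so the union is just that shape — area = 78.04 mm². So its area = 78.04 mm². Layer 101 (z = 20.2): the cylinder is not intersected at this z (z outside [0, 18.5]); the r=6.5 sphere at (4, -1.5) slices to a regular 32-gon of circumradius 1.952 (√(r²−h²) with h=6.2 from center) (area = (32/2)·1.952²·sin(360°/32) = 11.89 mm²); the cylinder at (3, 9.5): section is a regular 32-gon, circumradius r=5 (area = (32/2)·5.000²·sin(360°/32) = 78.04 mm²); Taking the union: the 2 present regions are separate (no shared area or edge), so areas and boundary lengths simply add and each stays a separate island — area = 89.93 mm². So its area = 89.93 mm². Layer 101 is larger (89.93 vs 78.04 mm²).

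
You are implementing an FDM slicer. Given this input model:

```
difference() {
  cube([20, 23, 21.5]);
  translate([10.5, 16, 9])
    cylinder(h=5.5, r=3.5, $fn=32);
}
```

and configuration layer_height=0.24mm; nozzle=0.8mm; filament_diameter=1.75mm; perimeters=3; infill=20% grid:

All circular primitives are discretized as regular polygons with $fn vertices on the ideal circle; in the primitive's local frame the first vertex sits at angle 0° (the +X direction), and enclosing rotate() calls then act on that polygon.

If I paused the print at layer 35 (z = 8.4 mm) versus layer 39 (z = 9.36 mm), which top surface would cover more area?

layer 35 (z = 8.4 mm)

Layer 35 (z = 8.4): the cube (footprint 20×23) is included at this height (area 460.00 mm²); the cylinder at (10.5, 16) is not intersected at this z (z outside [9, 14.5]); Taking the first minus the rest: none of the subtracted shapes is present at this height, so the 20×23 cube is unchanged — area = 460.00 mm². So its area = 460.00 mm². Layer 39 (z = 9.36): the cube (footprint 20×23) is included at this height (area 460.00 mm²); the r=3.5 cylinder at (10.5, 16) contributes a regular 32-gon of circumradius 3.5 (area = (32/2)·3.500²·sin(360°/32) = 38.24 mm²); Subtracting the remaining from the first: starting from the 20×23 cube (460.00 mm²), the r=3.5 cylinder at (10.5, 16) lies wholly inside it (removes its full 38.24 mm² and its 21.96 mm outline becomes a hole wall) — area = 421.76 mm². So its area = 421.76 mm². Layer 35 is larger (460.00 vs 421.76 mm²).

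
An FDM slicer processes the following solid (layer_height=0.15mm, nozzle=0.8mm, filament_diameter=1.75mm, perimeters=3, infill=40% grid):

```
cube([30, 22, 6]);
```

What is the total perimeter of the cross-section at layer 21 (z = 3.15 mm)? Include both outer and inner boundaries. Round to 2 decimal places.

At z = 3.15 mm: the cube is present — its section is the full 30×22 rectangle (perimeter 104.00 mm). Overall, the cross-section is a single solid region. Total boundary length (outer) = 104.00 mm.

104.00 mm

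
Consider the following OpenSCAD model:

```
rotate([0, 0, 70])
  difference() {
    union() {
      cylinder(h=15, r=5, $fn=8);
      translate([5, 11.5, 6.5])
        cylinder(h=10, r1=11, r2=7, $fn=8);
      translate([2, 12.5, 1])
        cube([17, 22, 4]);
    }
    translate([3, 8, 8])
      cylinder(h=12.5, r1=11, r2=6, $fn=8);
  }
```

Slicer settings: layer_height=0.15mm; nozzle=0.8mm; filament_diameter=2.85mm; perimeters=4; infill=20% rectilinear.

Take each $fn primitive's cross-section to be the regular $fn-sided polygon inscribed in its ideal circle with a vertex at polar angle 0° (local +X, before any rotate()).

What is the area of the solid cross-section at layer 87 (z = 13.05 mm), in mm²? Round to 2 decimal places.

At z = 13.05 mm: the r=5 cylinder contributes a regular 8-gon of circumradius 5 (area = (8/2)·5.000²·sin(360°/8) = 70.71 mm²); the cone at (5, 11.5) contributes a regular 8-gon of circumradius 8.380 (interpolated between r1=11 and r2=7 at t=0.655) (area = (8/2)·8.380²·sin(360°/8) = 198.62 mm²); the cube at (2, 12.5) does not reach this height (z outside [1, 5]); Taking the union: the 2 present regions are separate (no shared area or edge), so areas and boundary lengths simply add and each stays a separate island — area = 269.34 mm²; the cone at (3, 8) contributes a regular 8-gon of circumradius 8.980 (interpolated between r1=11 and r2=6 at t=0.404) (area = (8/2)·8.980²·sin(360°/8) = 228.09 mm²); Subtracting the remaining from the first: starting from that combined region (269.34 mm²), the cone at (3, 8) partially overlaps it — only the 178.69 mm² overlap (of its 228.09 mm²) is removed, clipping the outline — area = 90.65 mm²; (rotated 70° about Z; rotation is an isometry so areas/perimeters/island counts are preserved). Overall, the cross-section has 2 separate islands. Net area = 90.65 mm².

90.65 mm²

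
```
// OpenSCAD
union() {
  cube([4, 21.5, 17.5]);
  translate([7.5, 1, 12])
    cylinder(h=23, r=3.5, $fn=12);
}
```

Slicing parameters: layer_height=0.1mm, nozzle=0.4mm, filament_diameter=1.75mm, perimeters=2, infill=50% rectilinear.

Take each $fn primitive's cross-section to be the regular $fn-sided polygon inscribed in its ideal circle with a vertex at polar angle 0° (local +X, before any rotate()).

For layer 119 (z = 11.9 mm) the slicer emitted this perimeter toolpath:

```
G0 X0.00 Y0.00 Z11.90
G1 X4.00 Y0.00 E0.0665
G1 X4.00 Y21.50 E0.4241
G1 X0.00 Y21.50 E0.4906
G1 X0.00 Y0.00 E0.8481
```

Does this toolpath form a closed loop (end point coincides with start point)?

Start point (G0): (0.00, 0.00). End point (last G1): the path returns to the start — closed.

yes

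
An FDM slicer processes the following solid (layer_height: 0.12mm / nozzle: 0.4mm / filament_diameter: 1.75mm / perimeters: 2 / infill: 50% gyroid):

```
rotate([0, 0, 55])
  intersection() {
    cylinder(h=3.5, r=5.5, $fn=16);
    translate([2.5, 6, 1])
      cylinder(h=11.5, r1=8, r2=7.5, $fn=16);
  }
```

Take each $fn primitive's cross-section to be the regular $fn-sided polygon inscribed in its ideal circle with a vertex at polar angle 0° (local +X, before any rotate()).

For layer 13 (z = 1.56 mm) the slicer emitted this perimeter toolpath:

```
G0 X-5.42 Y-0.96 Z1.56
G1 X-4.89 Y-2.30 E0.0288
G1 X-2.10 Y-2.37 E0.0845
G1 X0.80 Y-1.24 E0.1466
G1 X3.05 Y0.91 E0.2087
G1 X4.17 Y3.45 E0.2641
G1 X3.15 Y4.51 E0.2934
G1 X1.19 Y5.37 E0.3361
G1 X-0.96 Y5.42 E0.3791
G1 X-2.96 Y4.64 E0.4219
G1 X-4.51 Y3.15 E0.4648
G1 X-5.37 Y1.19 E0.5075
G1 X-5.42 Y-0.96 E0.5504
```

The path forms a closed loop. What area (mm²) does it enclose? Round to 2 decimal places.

Apply the shoelace formula to the sequence of (X, Y) vertices; enclosed area = 53.85 mm².

53.85 mm²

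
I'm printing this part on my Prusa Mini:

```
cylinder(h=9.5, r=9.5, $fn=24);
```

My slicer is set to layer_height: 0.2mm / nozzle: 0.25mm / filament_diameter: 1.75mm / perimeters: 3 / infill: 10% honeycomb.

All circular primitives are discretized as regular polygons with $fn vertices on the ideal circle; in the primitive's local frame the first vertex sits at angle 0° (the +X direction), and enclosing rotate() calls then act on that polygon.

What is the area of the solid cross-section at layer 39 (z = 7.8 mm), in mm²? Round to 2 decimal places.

At z = 7.8 mm: the cylinder: section is a regular 24-gon, circumradius r=9.5 (area = (24/2)·9.500²·sin(360°/24) = 280.30 mm²). Overall, the cross-section is a single solid region. Net area = 280.30 mm².

280.30 mm²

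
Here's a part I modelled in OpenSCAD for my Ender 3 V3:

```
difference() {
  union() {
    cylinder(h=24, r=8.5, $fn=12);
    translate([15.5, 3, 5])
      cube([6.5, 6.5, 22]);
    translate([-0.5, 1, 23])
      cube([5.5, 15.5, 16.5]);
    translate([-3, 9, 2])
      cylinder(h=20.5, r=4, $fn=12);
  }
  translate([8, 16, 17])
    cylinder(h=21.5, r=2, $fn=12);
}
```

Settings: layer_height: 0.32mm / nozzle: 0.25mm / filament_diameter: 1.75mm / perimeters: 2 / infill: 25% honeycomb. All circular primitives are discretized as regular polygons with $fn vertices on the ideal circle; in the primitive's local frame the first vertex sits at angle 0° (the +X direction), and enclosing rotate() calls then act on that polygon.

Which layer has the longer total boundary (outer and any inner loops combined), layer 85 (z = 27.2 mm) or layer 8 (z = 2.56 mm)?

layer 8 (z = 2.56 mm)

Layer 85 (z = 27.2): the cylinder does not reach this height (z outside [0, 24]); the cube at (15.5, 3) does not reach this height (z outside [5, 27]); the cube at (-0.5, 1) (footprint 5.5×15.5) is included at this height (perimeter 42.00 mm); the cylinder at (-3, 9) does not reach this height (z outside [2, 22.5]); Merging all regions: only the 5.5×15.5 cube at (-0.5, 1) is present, so the union is just that shape — boundary = 42.00 mm; the cylinder at (8, 16): section is a regular 12-gon, circumradius r=2 (perimeter = 2·12·2.000·sin(180°/12) = 12.42 mm); Taking the first minus the rest: starting from that combined region, the r=2 cylinder at (8, 16) misses the remaining region (no effect) — boundary = 42.00 mm. So its perimeter = 42.00 mm. Layer 8 (z = 2.56): the cylinder: section is a regular 12-gon, circumradius r=8.5 (perimeter = 2·12·8.500·sin(180°/12) = 52.80 mm); the cube at (15.5, 3) is not intersected at this z (z outside [5, 27]); the cube at (-0.5, 1) does not reach this height (z outside [23, 39.5]); the cylinder at (-3, 9): section is a regular 12-gon, circumradius r=4 (perimeter = 2·12·4.000·sin(180°/12) = 24.85 mm); Merging all regions: the regions partially overlap (shared area 13.14 mm²), so the edge portions inside another operand are dropped and the merged outline is re-measured after clipping — boundary = 62.29 mm; the cylinder at (8, 16) is absent (z outside [17, 38.5]); After the difference (first − rest): none of the subtracted shapes is present at this height, so the result so far is unchanged — boundary = 62.29 mm. So its perimeter = 62.29 mm. Layer 8 is larger (62.29 vs 42.00 mm).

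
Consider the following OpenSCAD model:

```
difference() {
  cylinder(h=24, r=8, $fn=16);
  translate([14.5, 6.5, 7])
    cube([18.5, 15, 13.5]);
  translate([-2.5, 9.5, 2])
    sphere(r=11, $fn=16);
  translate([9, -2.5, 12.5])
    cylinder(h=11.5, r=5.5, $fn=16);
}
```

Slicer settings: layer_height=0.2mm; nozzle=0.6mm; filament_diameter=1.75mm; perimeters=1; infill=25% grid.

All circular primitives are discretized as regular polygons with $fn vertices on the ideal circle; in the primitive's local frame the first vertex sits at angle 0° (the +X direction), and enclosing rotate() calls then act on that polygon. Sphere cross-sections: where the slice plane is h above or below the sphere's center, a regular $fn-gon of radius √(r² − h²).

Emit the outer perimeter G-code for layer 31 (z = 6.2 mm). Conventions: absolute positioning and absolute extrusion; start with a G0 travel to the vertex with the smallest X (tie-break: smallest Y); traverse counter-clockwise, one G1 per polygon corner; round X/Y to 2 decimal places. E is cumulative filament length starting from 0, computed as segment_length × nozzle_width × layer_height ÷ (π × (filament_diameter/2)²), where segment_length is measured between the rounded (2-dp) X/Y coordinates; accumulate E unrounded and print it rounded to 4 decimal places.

At z = 6.2 mm: the r=8 cylinder contributes a regular 16-gon of circumradius 8; the cube at (14.5, 6.5) is absent (z outside [7, 20.5]); the sphere at (-2.5, 9.5): section is a regular 16-gon, circumradius = √(r²−h²) = √(11²−4.2²) = 10.167; the cylinder at (9, -2.5) is absent (z outside [12.5, 24]); After the difference (first − rest): starting from the r=8 cylinder, the r=11 sphere at (-2.5, 9.5) partially overlaps it — only the 84.41 mm² overlap (of its 316.43 mm²) is removed, clipping the outline — 1 connected region. The outline is a single polygon with 16 vertices. Extrusion per mm of travel: 0.6 × 0.2 / (π × 0.875²) = 0.049890. Accumulating E over each segment gives final E = 2.3749.

G0 X-8.00 Y0.00 Z6.20
G1 X-7.39 Y-3.06 E0.1557
G1 X-5.66 Y-5.66 E0.3115
G1 X-3.06 Y-7.39 E0.4673
G1 X0.00 Y-8.00 E0.6229
G1 X3.06 Y-7.39 E0.7786
G1 X5.66 Y-5.66 E0.9344
G1 X7.39 Y-3.06 E1.0902
G1 X8.00 Y0.00 E1.2459
G1 X7.39 Y3.06 E1.4016
G1 X6.29 Y4.71 E1.5005
G1 X4.69 Y2.31 E1.6444
G1 X1.39 Y0.11 E1.8423
G1 X-2.50 Y-0.67 E2.0402
G1 X-6.39 Y0.11 E2.2381
G1 X-7.79 Y1.04 E2.3220
G1 X-8.00 Y0.00 E2.3749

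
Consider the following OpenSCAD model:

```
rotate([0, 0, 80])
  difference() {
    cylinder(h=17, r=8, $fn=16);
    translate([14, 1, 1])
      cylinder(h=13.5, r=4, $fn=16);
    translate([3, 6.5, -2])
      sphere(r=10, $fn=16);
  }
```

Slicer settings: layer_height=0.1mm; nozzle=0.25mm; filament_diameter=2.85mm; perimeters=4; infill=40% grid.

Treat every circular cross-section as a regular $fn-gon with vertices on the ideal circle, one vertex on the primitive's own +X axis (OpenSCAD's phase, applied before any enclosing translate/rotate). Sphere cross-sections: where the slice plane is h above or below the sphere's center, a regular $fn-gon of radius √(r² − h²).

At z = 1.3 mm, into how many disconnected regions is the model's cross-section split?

1

At z = 1.3 mm: the r=8 cylinder gives a regular 16-gon of circumradius 8 (constant along its height); the r=4 cylinder at (14, 1) gives a regular 16-gon of circumradius 4 (constant along its height); the r=10 sphere at (3, 6.5) contributes a regular 16-gon of circumradius √(10²−3.3²) = 9.440; Subtracting the remaining from the first: starting from the r=8 cylinder, the r=4 cylinder at (14, 1) misses the remaining region (no effect); the r=10 sphere at (3, 6.5) partially overlaps it — only the 112.17 mm² overlap (of its 272.81 mm²) is removed, clipping the outline — 1 connected region; (rotated 80° about Z; rotation is an isometry so areas/perimeters/island counts are preserved). The result has 1 disconnected region.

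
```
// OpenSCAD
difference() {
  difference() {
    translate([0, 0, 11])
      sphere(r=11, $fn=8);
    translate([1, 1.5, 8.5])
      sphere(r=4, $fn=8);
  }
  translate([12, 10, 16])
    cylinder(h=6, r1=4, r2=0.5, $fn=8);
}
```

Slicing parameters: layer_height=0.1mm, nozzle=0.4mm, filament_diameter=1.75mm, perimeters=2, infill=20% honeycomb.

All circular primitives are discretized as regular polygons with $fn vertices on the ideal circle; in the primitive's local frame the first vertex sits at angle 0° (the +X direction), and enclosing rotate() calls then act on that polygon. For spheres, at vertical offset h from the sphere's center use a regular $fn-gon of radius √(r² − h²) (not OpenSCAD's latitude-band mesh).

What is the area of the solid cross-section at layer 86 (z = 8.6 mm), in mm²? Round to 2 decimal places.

280.72 mm²

At z = 8.6 mm: the sphere: section is a regular 8-gon, circumradius = √(r²−h²) = √(11²−2.4²) = 10.735 (area = (8/2)·10.735²·sin(360°/8) = 325.95 mm²); the r=4 sphere at (1, 1.5) slices to a regular 8-gon of circumradius 3.999 (√(r²−h²) with h=0.1 from center) (area = (8/2)·3.999²·sin(360°/8) = 45.23 mm²); Subtracting the remaining from the first: starting from the r=11 sphere (325.95 mm²), the r=4 sphere at (1, 1.5) lies wholly inside it (removes its full 45.23 mm² and its 24.48 mm outline becomes a hole wall) — area = 280.72 mm²; the cone at (12, 10) is absent (z outside [16, 22]); Subtracting the remaining from the first: none of the subtracted shapes is present at this height, so that combined region is unchanged — area = 280.72 mm². Overall, the cross-section is one region with 1 hole. Net area = 280.72 mm².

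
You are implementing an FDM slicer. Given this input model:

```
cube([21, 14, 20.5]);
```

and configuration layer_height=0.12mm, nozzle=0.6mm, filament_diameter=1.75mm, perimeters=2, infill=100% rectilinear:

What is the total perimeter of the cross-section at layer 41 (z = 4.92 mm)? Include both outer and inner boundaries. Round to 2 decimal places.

70.00 mm

At z = 4.92 mm: the cube (footprint 21×14) is included at this height (perimeter 70.00 mm). Overall, the cross-section is a single solid region. Total boundary length (outer) = 70.00 mm.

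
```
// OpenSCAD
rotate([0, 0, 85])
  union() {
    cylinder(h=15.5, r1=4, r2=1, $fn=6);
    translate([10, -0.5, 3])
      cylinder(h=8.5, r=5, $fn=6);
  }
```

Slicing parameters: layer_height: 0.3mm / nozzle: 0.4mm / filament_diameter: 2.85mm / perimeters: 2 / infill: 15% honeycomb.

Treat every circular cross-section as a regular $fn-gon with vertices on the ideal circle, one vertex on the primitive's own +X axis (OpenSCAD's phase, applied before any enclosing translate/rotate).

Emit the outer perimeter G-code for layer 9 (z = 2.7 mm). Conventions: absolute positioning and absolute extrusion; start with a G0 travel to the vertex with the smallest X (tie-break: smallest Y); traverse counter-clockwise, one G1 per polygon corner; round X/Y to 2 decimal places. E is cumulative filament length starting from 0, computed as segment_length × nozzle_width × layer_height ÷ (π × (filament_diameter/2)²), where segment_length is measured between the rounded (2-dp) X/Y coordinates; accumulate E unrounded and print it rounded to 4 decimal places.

G0 X-3.15 Y-1.47 Z2.70
G1 X-0.30 Y-3.46 E0.0654
G1 X2.85 Y-1.99 E0.1308
G1 X3.15 Y1.47 E0.1961
G1 X0.30 Y3.46 E0.2615
G1 X-2.85 Y1.99 E0.3269
G1 X-3.15 Y-1.47 E0.3922

At z = 2.7 mm: the cone: at t=0.174 of its height the radius interpolates to r₁+(r₂−r₁)t = 3.477, giving a regular 6-gon of that circumradius; the cylinder at (10, -0.5) is absent (z outside [3, 11.5]); Combining (union): only the cone is present, so the union is just that shape — 1 connected region; (whole slice rotated 85° about Z — lengths, areas and connectivity unchanged). The outline is a single polygon with 6 vertices. Extrusion per mm of travel: 0.4 × 0.3 / (π × 1.425²) = 0.018811. Accumulating E over each segment gives final E = 0.3922.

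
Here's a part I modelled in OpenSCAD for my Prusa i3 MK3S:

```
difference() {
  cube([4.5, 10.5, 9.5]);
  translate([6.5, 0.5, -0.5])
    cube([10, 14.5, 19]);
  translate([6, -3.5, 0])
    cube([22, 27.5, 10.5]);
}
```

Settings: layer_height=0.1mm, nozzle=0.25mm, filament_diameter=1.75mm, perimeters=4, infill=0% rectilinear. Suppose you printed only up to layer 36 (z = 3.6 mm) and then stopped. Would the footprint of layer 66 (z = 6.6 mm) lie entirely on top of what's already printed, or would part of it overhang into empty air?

entirely on top

Compare the two slices. At z = 3.6: the cube is present — its section is the full 4.5×10.5 rectangle (area 47.25 mm²); the 10×14.5 cube at (6.5, 0.5) contributes its full rectangle (area 145.00 mm²); the cube at (6, -3.5) is present — its section is the full 22×27.5 rectangle (area 605.00 mm²); Subtracting the remaining from the first: starting from the 4.5×10.5 cube (47.25 mm²), the 10×14.5 cube at (6.5, 0.5) misses the remaining region (no effect); the 22×27.5 cube at (6, -3.5) misses the remaining region (no effect) — area = 47.25 mm². At z = 6.6: the cube is present — its section is the full 4.5×10.5 rectangle (area 47.25 mm²); the 10×14.5 cube at (6.5, 0.5) contributes its full rectangle (area 145.00 mm²); the 22×27.5 cube at (6, -3.5) contributes its full rectangle (area 605.00 mm²); After the difference (first − rest): starting from the 4.5×10.5 cube (47.25 mm²), the 10×14.5 cube at (6.5, 0.5) misses the remaining region (no effect); the 22×27.5 cube at (6, -3.5) misses the remaining region (no effect) — area = 47.25 mm². Checking containment: the cross-section at z = 6.6 is a subset of the cross-section at z = 3.6.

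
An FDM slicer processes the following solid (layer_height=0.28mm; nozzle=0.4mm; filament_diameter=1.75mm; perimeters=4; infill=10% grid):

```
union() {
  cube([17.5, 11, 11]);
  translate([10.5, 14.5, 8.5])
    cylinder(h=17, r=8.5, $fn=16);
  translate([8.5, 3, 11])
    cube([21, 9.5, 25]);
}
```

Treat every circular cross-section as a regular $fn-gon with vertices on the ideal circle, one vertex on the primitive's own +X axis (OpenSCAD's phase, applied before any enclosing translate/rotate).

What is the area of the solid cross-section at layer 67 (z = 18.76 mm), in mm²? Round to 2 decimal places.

369.39 mm²

At z = 18.76 mm: the cube is absent (z outside [0, 11]); the r=8.5 cylinder at (10.5, 14.5) contributes a regular 16-gon of circumradius 8.5 (area = (16/2)·8.500²·sin(360°/16) = 221.19 mm²); the cube at (8.5, 3) is present — its section is the full 21×9.5 rectangle (area 199.50 mm²); Taking the union: the regions partially overlap — summed areas 420.69 mm² minus the doubly-counted overlap 51.30 mm² gives 369.39 mm² — area = 369.39 mm². Overall, the cross-section is a single solid region. Net area = 369.39 mm².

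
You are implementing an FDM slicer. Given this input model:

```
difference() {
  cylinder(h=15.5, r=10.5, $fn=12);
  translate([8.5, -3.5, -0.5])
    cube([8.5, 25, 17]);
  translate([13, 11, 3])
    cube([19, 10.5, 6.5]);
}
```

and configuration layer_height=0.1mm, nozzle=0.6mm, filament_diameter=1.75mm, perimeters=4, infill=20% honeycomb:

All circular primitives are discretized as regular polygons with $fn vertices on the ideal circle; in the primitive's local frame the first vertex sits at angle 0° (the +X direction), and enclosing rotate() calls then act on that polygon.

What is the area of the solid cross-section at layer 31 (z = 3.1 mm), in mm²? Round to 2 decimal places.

At z = 3.1 mm: the r=10.5 cylinder contributes a regular 12-gon of circumradius 10.5 (area = (12/2)·10.500²·sin(360°/12) = 330.75 mm²); the cube at (8.5, -3.5) (footprint 8.5×25) is included at this height (area 212.50 mm²); the cube at (13, 11) (footprint 19×10.5) is included at this height (area 199.50 mm²); Subtracting the remaining from the first: starting from the r=10.5 cylinder (330.75 mm²), the 8.5×25 cube at (8.5, -3.5) partially overlaps it — only the 12.34 mm² overlap (of its 212.50 mm²) is removed, clipping the outline; the 19×10.5 cube at (13, 11) misses the remaining region (no effect) — area = 318.41 mm². Overall, the cross-section is a single solid region. Net area = 318.41 mm².

318.41 mm²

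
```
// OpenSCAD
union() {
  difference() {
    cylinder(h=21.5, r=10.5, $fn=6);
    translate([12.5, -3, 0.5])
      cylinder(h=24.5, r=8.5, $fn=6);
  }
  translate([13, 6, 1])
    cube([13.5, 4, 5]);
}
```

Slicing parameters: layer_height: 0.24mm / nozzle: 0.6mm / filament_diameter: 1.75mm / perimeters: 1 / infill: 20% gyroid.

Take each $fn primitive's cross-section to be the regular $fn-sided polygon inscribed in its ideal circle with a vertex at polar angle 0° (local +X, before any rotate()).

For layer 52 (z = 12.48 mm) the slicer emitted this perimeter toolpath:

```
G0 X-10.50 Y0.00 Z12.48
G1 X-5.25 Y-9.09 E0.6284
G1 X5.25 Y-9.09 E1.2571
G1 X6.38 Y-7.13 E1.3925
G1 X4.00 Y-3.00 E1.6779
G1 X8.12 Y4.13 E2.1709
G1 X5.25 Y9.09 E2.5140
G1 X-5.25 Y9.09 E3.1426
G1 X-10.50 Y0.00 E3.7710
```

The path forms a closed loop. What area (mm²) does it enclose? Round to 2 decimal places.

252.36 mm²

Apply the shoelace formula to the sequence of (X, Y) vertices; enclosed area = 252.36 mm².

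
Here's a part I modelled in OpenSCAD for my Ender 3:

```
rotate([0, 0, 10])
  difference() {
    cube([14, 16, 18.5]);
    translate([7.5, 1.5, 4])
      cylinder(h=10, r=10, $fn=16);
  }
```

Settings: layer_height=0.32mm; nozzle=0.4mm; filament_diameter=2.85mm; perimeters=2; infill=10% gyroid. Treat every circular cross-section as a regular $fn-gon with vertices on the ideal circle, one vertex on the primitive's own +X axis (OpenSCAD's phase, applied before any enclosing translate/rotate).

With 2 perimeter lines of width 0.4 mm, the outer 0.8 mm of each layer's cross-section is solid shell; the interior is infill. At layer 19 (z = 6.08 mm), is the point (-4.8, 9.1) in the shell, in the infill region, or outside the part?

At z = 6.08 mm: the cube is present — its section is the full 14×16 rectangle; the r=10 cylinder at (7.5, 1.5) gives a regular 16-gon of circumradius 10 (constant along its height); Subtracting the remaining from the first: starting from the 14×16 cube, the r=10 cylinder at (7.5, 1.5) partially overlaps it — only the 146.29 mm² overlap (of its 306.15 mm²) is removed, clipping the outline — 1 connected region; (rotated 10° about Z; rotation is an isometry so areas/perimeters/island counts are preserved). Overall, the cross-section is a single solid region. Undo the 10° rotation: the query point maps to (-3.147, 9.795) in the un-rotated model frame. The nearest boundary edge runs (0.00, 7.93)→(0.00, 16.00); distance from the point to it = 3.15 mm. The point is not inside any of the regions above, so it lies outside the cross-section (3.15 mm from the nearest boundary).

outside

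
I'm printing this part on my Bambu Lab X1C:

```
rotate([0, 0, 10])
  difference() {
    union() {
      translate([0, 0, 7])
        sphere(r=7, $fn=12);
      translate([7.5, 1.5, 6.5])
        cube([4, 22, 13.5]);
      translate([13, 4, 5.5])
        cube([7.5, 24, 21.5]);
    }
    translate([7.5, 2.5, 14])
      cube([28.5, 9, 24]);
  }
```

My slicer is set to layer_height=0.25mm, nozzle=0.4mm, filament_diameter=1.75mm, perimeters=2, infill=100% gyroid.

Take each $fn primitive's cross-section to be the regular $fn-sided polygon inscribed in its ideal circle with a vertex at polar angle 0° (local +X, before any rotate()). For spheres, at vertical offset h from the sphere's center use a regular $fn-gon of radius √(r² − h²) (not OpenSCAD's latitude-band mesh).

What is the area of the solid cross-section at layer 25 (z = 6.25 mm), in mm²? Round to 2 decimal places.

At z = 6.25 mm: the sphere: section is a regular 12-gon, circumradius = √(r²−h²) = √(7²−0.75²) = 6.960 (area = (12/2)·6.960²·sin(360°/12) = 145.31 mm²); the cube at (7.5, 1.5) does not reach this height (z outside [6.5, 20]); the cube at (13, 4) is present — its section is the full 7.5×24 rectangle (area 180.00 mm²); Combining (union): the 2 present regions are separate (no shared area or edge), so areas and boundary lengths simply add and each stays a separate island — area = 325.31 mm²; the cube at (7.5, 2.5) is absent (z outside [14, 38]); After the difference (first − rest): none of the subtracted shapes is present at this height, so that combined region is unchanged — area = 325.31 mm²; (whole slice rotated 10° about Z — lengths, areas and connectivity unchanged). Overall, the cross-section has 2 separate islands. Net area = 325.31 mm².

325.31 mm²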